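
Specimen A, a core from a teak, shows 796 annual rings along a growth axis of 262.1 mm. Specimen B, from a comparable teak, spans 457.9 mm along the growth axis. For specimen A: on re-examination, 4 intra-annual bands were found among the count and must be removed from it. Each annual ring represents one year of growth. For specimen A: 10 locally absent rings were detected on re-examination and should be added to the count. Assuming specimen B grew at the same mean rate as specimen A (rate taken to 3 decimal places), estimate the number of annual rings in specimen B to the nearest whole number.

Specimen A: after corrections the count is 796 − 4 + 10 = 802 annual rings.
A: 262.1 mm over 802 years gives 262.1 / 802 ≈ 0.327 mm/year.
For B, 457.9 / 0.327 = 1400.31 years ≈ 1400 annual rings.

1400 annual rings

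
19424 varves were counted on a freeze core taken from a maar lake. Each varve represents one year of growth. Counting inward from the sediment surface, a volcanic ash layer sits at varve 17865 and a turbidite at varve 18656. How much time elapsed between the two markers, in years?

The two markers are separated by 18656 − 17865 = 791 varves.
At one varve per year, 791 years elapsed between them.

791 years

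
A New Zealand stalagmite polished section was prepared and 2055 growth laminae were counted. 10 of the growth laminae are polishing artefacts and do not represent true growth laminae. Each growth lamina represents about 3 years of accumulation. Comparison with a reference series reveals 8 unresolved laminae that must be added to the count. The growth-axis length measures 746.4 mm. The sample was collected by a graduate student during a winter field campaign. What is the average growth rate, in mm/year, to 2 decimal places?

True growth lamina count = 2055 − 10 + 8 = 2053.
2053 growth laminae at 3 years each span 2053 × 3 = 6159 years.
746.4 mm over 6159 years gives 746.4 / 6159 ≈ 0.12 mm/year.

0.12 mm/year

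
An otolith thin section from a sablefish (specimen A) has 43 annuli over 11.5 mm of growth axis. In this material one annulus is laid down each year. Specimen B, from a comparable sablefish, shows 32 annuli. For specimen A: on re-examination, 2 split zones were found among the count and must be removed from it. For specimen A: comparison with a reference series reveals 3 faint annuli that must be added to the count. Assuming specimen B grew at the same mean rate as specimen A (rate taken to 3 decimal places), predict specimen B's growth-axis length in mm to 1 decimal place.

8.4 mm

Specimen A: true annulus count = 43 − 2 + 3 = 44.
A: Mean rate = 11.5 mm / 44 years ≈ 0.261 mm/yr.
For B, 0.261 mm/year × 32 years = 8.4 mm.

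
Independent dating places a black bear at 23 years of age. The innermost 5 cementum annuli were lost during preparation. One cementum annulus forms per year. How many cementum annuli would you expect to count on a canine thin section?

18 cementum annuli

Expected cementum annuli over 23 years: 23.
23 − 5 missed = 18 cementum annuli expected in the prepared section.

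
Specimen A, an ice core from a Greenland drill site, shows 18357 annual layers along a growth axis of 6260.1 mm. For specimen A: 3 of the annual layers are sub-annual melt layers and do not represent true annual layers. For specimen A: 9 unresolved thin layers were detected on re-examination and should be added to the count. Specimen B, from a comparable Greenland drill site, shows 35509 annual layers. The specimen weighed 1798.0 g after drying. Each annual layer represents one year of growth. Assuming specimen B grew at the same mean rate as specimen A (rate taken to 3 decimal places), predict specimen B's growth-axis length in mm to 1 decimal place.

Specimen A: correcting the raw count gives 18357 − 3 + 9 = 18363 true annual layers.
A: Mean rate = 6260.1 mm / 18363 years ≈ 0.341 mm/year.
For B, 0.341 mm/year × 35509 years = 12108.6 mm.

12108.6 mm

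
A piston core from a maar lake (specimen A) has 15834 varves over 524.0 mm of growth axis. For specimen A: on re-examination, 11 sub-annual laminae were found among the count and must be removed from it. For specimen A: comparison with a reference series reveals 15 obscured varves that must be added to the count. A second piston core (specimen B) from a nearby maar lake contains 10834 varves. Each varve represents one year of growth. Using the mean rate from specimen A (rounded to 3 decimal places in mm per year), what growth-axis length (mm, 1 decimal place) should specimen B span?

Specimen A: true varve count = 15834 − 11 + 15 = 15838.
A: 524.0 mm over 15838 years gives 524.0 / 15838 ≈ 0.033 mm/yr.
For B, 0.033 mm/year × 10834 years = 357.5 mm.

357.5 mm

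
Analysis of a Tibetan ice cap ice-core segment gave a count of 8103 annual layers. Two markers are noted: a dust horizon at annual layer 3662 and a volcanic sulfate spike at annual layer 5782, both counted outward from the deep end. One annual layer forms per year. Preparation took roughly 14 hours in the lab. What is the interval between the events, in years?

Separation: 5782 − 3662 = 2120 annual layers.
At one annual layer per year, 2120 years elapsed between them.

2120 years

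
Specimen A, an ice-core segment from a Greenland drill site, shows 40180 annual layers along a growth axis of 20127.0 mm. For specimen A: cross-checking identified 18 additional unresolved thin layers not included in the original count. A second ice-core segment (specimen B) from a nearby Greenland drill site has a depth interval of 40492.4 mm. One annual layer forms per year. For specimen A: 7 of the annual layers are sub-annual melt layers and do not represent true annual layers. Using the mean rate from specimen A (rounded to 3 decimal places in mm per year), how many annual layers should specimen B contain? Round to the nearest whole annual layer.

Specimen A: correcting the raw count gives 40180 − 7 + 18 = 40191 true annual layers.
A: 20127.0 mm over 40191 years gives 20127.0 / 40191 ≈ 0.501 mm/year.
For B, 40492.4 / 0.501 = 80823.15 years ≈ 80823 annual layers.

80823 annual layers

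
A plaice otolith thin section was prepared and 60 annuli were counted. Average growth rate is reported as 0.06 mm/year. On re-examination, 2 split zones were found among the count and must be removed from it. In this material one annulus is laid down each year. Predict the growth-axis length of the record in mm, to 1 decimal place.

True annulus count = 60 − 2 = 58.
Predicted length = 0.06 mm/year × 58 years = 3.5 mm.

3.5 mm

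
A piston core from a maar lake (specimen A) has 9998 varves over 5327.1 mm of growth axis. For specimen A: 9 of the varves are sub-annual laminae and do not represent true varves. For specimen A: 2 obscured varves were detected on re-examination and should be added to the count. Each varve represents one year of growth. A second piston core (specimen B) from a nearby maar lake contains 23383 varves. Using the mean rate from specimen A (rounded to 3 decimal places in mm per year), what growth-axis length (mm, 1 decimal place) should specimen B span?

12463.1 mm

Specimen A: true varve count = 9998 − 9 + 2 = 9991.
A: Mean rate = 5327.1 mm / 9991 years ≈ 0.533 mm/year.
B's length ≈ 0.533 × 23383 = 12463.1 mm.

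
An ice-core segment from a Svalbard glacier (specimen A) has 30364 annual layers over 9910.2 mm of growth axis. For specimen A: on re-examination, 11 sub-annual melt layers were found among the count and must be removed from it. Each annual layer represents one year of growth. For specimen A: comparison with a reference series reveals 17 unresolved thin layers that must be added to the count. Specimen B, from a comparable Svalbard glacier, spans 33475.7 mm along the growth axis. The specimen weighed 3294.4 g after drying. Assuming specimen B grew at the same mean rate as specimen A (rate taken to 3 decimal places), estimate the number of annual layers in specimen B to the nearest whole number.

Specimen A: after corrections the count is 30364 − 11 + 17 = 30370 annual layers.
A: Mean rate = 9910.2 mm / 30370 years ≈ 0.326 mm/year.
B spans 33475.7 / 0.326 = 102686.20 years ≈ 102686 annual layers.

102686 annual layers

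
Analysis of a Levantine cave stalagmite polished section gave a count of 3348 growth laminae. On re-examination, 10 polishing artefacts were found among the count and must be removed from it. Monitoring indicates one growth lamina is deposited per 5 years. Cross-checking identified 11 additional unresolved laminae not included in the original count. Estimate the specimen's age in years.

Correcting the raw count gives 3348 − 10 + 11 = 3349 true growth laminae.
At 5 years per growth lamina, 3349 × 5 = 16745 years.

16745 years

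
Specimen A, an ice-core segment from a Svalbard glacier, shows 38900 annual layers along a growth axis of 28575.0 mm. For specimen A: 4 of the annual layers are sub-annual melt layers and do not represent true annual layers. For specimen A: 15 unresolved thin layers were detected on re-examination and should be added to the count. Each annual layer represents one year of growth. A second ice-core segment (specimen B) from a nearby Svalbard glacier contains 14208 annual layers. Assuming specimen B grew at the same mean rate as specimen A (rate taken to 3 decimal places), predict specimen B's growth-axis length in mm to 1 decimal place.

Specimen A: adjusted count: 38900 − 4 + 15 = 38911 annual layers.
A: Extension rate ≈ 28575.0 / 38911 = 0.734 mm per year.
Length of B = 0.734 × 14208 = 10428.7 mm.

10428.7 mm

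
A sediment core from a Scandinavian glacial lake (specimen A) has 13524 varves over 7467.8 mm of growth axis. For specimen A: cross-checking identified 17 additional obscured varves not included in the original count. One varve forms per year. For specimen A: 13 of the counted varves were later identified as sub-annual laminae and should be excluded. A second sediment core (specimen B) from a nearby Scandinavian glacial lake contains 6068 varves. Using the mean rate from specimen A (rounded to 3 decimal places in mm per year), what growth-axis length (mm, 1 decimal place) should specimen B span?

Specimen A: after corrections the count is 13524 − 13 + 17 = 13528 varves.
A: 7467.8 mm over 13528 years gives 7467.8 / 13528 ≈ 0.552 mm/year.
For B, 0.552 mm/year × 6068 years = 3349.5 mm.

3349.5 mm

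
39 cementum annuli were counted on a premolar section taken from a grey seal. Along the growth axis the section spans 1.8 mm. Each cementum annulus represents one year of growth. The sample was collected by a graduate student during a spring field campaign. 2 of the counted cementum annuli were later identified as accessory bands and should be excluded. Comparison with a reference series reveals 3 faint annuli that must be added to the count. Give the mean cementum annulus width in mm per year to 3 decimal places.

0.045 mm per year

Adjusted count: 39 − 2 + 3 = 40 cementum annuli.
1.8 mm over 40 years gives 1.8 / 40 ≈ 0.045 mm per year.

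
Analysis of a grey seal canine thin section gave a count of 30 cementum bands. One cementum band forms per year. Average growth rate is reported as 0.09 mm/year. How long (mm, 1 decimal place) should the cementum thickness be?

2.7 mm

30 years of growth are recorded.
Length ≈ 0.09 × 30 = 2.7 mm.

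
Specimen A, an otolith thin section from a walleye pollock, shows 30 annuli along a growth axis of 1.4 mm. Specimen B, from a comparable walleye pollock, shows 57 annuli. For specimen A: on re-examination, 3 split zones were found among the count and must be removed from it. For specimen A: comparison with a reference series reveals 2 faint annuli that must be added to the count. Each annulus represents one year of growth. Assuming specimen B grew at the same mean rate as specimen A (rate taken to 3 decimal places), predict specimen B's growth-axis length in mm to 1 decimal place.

2.7 mm

Specimen A: adjusted count: 30 − 3 + 2 = 29 annuli.
A: 1.4 mm over 29 years gives 1.4 / 29 ≈ 0.048 mm/year.
Length of B = 0.048 × 57 = 2.7 mm.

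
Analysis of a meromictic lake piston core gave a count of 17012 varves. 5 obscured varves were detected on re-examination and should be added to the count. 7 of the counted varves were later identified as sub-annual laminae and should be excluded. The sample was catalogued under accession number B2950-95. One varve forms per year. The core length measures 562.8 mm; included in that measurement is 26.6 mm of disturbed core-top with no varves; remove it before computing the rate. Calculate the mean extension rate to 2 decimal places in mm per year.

0.03 mm per year

Correcting the raw count gives 17012 − 7 + 5 = 17010 true varves.
Removing the 26.6 mm offcut leaves 562.8 − 26.6 = 536.2 mm.
536.2 mm over 17010 years gives 536.2 / 17010 ≈ 0.03 mm per year.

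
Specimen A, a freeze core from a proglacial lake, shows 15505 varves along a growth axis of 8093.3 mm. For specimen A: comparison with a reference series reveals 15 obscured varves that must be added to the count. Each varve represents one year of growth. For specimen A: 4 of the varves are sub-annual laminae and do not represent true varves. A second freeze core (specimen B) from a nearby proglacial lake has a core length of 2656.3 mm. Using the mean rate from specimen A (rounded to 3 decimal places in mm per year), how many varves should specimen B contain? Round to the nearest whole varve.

Specimen A: after corrections the count is 15505 − 4 + 15 = 15516 varves.
A: Mean rate = 8093.3 mm / 15516 years ≈ 0.522 mm/year.
B spans 2656.3 / 0.522 = 5088.70 years ≈ 5089 varves.

5089 varves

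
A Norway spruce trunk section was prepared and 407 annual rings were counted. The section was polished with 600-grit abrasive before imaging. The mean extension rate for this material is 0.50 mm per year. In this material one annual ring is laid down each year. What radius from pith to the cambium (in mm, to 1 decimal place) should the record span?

The record spans 407 years at 0.50 mm per year.
Length ≈ 0.50 × 407 = 203.5 mm.

203.5 mm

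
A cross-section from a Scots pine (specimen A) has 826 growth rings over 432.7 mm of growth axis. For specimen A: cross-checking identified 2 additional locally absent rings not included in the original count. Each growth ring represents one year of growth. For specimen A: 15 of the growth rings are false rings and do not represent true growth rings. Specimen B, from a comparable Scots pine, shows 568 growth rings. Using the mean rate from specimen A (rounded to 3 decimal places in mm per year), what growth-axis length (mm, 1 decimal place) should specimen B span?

302.2 mm

Specimen A: correcting the raw count gives 826 − 15 + 2 = 813 true growth rings.
A: Extension rate ≈ 432.7 / 813 = 0.532 mm per year.
For B, 0.532 mm/year × 568 years = 302.2 mm.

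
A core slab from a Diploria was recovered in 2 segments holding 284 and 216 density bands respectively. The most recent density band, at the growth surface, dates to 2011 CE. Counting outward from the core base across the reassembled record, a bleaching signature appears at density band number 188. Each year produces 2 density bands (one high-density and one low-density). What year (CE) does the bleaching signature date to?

1855 CE

Total density bands = 284 + 216 = 500.
500 − 188 = 312 density bands lie beyond the bleaching signature toward the growth surface.
With 2 density bands per year, 312 / 2 = 156 years.
Counting back 156 years from 2011 CE places the bleaching signature in 2011 − 156 = 1855 CE.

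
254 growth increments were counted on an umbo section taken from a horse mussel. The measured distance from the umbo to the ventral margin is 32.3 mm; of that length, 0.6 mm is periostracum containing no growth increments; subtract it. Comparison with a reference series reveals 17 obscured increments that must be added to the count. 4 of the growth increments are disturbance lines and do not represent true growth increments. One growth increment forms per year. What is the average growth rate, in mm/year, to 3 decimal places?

True growth increment count = 254 − 4 + 17 = 267.
The growth record spans 32.3 − 0.6 = 31.7 mm.
Mean rate = 31.7 mm / 267 years ≈ 0.119 mm/year.

0.119 mm/year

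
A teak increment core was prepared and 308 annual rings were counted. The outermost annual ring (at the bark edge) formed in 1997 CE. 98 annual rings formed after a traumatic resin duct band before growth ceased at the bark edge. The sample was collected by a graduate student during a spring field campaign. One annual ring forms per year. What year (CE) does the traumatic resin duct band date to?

1899 CE

There are 98 annual rings younger than the traumatic resin duct band.
1997 − 98 = 1899 CE.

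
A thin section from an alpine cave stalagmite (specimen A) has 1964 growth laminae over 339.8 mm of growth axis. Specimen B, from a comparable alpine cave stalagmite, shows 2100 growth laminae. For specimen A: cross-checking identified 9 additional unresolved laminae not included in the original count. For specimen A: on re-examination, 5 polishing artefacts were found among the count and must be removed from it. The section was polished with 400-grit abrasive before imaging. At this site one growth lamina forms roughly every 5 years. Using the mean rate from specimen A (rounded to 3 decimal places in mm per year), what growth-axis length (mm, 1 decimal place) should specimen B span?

Specimen A: true growth lamina count = 1964 − 5 + 9 = 1968.
Specimen A: at 5 years per growth lamina, 1968 × 5 = 9840 years.
A: 339.8 mm over 9840 years gives 339.8 / 9840 ≈ 0.035 mm per year.
Specimen B: 2100 growth laminae at 5 years each span 2100 × 5 = 10500 years. For B, 0.035 mm/year × 10500 years = 367.5 mm.

367.5 mm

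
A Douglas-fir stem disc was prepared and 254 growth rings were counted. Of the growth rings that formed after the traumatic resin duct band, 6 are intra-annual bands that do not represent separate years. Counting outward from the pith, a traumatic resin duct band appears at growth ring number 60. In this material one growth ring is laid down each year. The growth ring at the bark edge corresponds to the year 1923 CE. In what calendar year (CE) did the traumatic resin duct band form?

Between growth ring 60 and the bark edge there are 254 − 60 = 194 growth rings.
194 − 6 false = 188 true growth rings after the traumatic resin duct band.
Counting back 188 years from 1923 CE places the traumatic resin duct band in 1923 − 188 = 1735 CE.

1735 CE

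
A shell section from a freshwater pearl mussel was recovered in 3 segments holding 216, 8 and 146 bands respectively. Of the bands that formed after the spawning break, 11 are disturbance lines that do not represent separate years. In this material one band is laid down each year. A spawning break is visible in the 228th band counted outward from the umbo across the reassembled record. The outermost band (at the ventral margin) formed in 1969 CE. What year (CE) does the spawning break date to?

1838 CE

Total bands = 216 + 8 + 146 = 370.
370 − 228 = 142 bands lie beyond the spawning break toward the ventral margin.
Excluding 11 false bands: 142 − 11 = 131.
1969 − 131 = 1838 CE.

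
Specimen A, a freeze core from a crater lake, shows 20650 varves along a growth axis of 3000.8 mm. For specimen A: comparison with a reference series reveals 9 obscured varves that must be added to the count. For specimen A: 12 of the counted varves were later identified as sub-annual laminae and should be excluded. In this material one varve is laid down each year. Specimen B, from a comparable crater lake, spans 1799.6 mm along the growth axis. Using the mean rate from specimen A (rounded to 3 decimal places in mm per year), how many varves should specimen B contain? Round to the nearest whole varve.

12411 varves

Specimen A: true varve count = 20650 − 12 + 9 = 20647.
A: Mean rate = 3000.8 mm / 20647 years ≈ 0.145 mm/year.
For B, 1799.6 / 0.145 = 12411.03 years ≈ 12411 varves.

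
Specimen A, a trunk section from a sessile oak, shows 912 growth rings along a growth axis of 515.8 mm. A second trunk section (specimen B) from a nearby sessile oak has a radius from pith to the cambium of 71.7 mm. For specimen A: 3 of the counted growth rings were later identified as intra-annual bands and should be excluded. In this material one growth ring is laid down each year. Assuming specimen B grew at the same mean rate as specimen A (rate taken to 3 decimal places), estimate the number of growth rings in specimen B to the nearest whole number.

126 growth rings

Specimen A: correcting the raw count gives 912 − 3 = 909 true growth rings.
A: 515.8 mm over 909 years gives 515.8 / 909 ≈ 0.567 mm/year.
For B, 71.7 / 0.567 = 126.46 years ≈ 126 growth rings.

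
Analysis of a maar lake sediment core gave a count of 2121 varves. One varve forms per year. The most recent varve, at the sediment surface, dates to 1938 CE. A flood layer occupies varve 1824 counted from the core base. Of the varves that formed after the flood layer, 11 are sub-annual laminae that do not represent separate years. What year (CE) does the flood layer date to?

1652 CE

2121 − 1824 = 297 varves lie beyond the flood layer toward the sediment surface.
Excluding 11 false varves: 297 − 11 = 286.
1938 − 286 = 1652 CE.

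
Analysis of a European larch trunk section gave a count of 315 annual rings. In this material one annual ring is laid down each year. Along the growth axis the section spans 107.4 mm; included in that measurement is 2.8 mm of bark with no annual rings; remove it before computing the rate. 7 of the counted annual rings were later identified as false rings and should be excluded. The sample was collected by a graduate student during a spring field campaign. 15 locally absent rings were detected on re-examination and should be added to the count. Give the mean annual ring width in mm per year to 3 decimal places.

Adjusted count: 315 − 7 + 15 = 323 annual rings.
Removing the 2.8 mm offcut leaves 107.4 − 2.8 = 104.6 mm.
Extension rate ≈ 104.6 / 323 = 0.324 mm per year.

0.324 mm per year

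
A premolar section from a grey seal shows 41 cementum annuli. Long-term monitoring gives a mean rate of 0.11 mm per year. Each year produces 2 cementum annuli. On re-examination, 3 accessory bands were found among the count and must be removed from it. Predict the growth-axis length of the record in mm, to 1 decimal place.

Correcting the raw count gives 41 − 3 = 38 true cementum annuli.
With 2 cementum annuli per year, 38 / 2 = 19 years.
Predicted length = 0.11 mm/year × 19 years = 2.1 mm.

2.1 mm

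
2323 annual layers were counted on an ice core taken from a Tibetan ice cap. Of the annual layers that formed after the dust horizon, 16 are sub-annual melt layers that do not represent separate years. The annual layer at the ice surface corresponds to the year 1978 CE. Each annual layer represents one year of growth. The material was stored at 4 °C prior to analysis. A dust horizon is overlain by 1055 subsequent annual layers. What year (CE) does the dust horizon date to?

939 CE

1055 annual layers post-date the dust horizon.
1055 − 16 false = 1039 true annual layers after the dust horizon.
1978 − 1039 = 939 CE.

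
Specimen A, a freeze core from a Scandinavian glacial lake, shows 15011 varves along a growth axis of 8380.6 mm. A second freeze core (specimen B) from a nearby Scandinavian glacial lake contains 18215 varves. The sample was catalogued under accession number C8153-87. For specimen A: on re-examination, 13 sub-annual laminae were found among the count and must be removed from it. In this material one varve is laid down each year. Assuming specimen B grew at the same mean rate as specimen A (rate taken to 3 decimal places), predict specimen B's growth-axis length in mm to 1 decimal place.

Specimen A: adjusted count: 15011 − 13 = 14998 varves.
A: 8380.6 mm over 14998 years gives 8380.6 / 14998 ≈ 0.559 mm/year.
Length of B = 0.559 × 18215 = 10182.2 mm.

10182.2 mm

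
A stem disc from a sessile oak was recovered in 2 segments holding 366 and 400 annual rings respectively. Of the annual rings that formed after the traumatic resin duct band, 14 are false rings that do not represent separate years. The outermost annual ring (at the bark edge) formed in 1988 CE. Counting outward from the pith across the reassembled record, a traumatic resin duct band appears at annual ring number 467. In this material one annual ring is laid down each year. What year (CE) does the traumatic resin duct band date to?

1703 CE

Total annual rings = 366 + 400 = 766.
766 − 467 = 299 annual rings lie beyond the traumatic resin duct band toward the bark edge.
Removing the 14 false annual rings leaves 299 − 14 = 285 true annual rings beyond the traumatic resin duct band.
Counting back 285 years from 1988 CE places the traumatic resin duct band in 1988 − 285 = 1703 CE.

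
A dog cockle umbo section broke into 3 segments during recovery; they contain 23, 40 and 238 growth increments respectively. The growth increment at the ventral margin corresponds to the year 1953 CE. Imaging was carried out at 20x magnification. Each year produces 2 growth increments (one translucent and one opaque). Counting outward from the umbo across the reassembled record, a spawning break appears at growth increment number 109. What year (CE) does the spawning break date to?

1857 CE

Total growth increments = 23 + 40 + 238 = 301.
The spawning break sits at growth increment 109 from the umbo, so 301 − 109 = 192 growth increments formed after it.
With 2 growth increments per year, 192 / 2 = 96 years.
Counting back 96 years from 1953 CE places the spawning break in 1953 − 96 = 1857 CE.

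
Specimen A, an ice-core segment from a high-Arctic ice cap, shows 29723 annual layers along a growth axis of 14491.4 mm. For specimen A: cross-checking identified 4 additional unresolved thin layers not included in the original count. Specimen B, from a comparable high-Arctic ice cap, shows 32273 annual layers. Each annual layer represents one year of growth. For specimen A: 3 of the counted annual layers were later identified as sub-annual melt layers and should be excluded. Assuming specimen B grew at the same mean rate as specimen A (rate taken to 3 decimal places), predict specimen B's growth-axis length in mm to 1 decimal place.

Specimen A: adjusted count: 29723 − 3 + 4 = 29724 annual layers.
A: Extension rate ≈ 14491.4 / 29724 = 0.488 mm/year.
B's length ≈ 0.488 × 32273 = 15749.2 mm.

15749.2 mm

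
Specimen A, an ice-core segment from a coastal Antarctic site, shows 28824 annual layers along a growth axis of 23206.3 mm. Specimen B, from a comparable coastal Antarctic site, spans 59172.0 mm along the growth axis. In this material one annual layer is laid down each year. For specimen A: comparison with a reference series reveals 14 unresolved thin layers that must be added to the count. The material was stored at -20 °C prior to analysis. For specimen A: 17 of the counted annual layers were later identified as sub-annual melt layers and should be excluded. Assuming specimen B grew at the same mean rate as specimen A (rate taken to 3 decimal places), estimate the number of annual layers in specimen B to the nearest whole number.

73506 annual layers

Specimen A: adjusted count: 28824 − 17 + 14 = 28821 annual layers.
A: Mean rate = 23206.3 mm / 28821 years ≈ 0.805 mm per year.
B spans 59172.0 / 0.805 = 73505.59 years ≈ 73506 annual layers.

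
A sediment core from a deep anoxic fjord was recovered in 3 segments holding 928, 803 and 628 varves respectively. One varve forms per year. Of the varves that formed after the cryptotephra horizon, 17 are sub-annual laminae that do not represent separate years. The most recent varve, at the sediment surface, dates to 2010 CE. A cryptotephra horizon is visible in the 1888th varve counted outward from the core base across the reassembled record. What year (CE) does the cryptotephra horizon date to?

Total varves = 928 + 803 + 628 = 2359.
2359 − 1888 = 471 varves lie beyond the cryptotephra horizon toward the sediment surface.
Removing the 17 false varves leaves 471 − 17 = 454 true varves beyond the cryptotephra horizon.
The varve at the sediment surface is 2010 CE, so the cryptotephra horizon dates to 2010 − 454 = 1556 CE.

1556 CE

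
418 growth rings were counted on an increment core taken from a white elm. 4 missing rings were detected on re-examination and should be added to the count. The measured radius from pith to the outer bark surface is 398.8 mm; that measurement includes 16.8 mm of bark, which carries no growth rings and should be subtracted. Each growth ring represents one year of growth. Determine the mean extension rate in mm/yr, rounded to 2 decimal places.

0.91 mm/yr

True growth ring count = 418 + 4 = 422.
Net length = 398.8 − 16.8 = 382.0 mm.
Extension rate ≈ 382.0 / 422 = 0.91 mm/yr.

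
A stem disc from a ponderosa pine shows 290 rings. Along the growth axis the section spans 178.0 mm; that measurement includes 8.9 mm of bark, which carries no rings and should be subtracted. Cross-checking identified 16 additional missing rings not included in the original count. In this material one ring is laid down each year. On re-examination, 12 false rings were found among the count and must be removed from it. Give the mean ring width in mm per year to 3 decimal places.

True ring count = 290 − 12 + 16 = 294.
Removing the 8.9 mm offcut leaves 178.0 − 8.9 = 169.1 mm.
169.1 mm over 294 years gives 169.1 / 294 ≈ 0.575 mm per year.

0.575 mm per year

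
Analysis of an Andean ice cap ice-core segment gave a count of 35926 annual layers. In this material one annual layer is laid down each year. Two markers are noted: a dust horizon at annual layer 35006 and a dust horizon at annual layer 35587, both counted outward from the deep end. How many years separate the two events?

The two markers are separated by 35587 − 35006 = 581 annual layers.
That is 581 years at one annual layer per year.

581 yr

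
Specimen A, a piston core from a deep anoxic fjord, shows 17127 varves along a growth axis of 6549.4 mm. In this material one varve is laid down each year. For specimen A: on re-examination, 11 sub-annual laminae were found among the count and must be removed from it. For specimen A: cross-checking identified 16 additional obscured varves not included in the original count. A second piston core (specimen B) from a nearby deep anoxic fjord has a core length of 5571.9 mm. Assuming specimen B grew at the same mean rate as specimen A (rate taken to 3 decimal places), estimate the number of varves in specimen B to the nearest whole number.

14586 varves

Specimen A: correcting the raw count gives 17127 − 11 + 16 = 17132 true varves.
A: Extension rate ≈ 6549.4 / 17132 = 0.382 mm per year.
B spans 5571.9 / 0.382 = 14586.13 years ≈ 14586 varves.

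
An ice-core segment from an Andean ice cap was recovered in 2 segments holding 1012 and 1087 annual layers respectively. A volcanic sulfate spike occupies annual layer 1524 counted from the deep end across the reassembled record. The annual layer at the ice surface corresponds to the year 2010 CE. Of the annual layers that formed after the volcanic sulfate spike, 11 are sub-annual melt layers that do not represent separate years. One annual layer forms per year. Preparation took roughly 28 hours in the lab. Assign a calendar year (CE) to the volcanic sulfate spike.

1446 CE

Total annual layers = 1012 + 1087 = 2099.
Between annual layer 1524 and the ice surface there are 2099 − 1524 = 575 annual layers.
575 − 11 false = 564 true annual layers after the volcanic sulfate spike.
The annual layer at the ice surface is 2010 CE, so the volcanic sulfate spike dates to 2010 − 564 = 1446 CE.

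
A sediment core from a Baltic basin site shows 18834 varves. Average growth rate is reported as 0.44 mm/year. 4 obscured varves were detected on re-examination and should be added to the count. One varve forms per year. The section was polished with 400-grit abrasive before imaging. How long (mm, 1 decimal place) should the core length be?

8288.7 mm

Adjusted count: 18834 + 4 = 18838 varves.
Length ≈ 0.44 × 18838 = 8288.7 mm.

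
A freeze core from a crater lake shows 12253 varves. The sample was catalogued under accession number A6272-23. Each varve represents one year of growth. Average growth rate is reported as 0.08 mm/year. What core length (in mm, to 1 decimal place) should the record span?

980.2 mm

12253 years of growth are recorded.
Length ≈ 0.08 × 12253 = 980.2 mm.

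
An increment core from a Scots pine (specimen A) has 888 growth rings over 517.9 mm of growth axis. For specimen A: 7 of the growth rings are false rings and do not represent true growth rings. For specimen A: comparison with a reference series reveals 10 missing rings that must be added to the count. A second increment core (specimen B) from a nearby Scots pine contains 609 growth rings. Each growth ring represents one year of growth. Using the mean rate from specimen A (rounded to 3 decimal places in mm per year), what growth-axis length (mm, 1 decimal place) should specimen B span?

353.8 mm

Specimen A: true growth ring count = 888 − 7 + 10 = 891.
A: Extension rate ≈ 517.9 / 891 = 0.581 mm/yr.
Length of B = 0.581 × 609 = 353.8 mm.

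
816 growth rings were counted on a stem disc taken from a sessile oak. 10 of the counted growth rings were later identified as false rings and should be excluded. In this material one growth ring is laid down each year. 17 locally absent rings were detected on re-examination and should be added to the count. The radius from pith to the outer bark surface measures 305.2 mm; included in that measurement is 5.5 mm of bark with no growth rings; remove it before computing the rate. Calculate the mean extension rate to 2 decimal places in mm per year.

0.36 mm per year

True growth ring count = 816 − 10 + 17 = 823.
The growth record spans 305.2 − 5.5 = 299.7 mm.
299.7 mm over 823 years gives 299.7 / 823 ≈ 0.36 mm per year.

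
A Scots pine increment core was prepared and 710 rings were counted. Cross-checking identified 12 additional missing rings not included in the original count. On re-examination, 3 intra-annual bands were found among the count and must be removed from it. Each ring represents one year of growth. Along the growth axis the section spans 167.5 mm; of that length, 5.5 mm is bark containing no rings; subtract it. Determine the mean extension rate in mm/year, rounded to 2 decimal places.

Adjusted count: 710 − 3 + 12 = 719 rings.
The growth record spans 167.5 − 5.5 = 162.0 mm.
Extension rate ≈ 162.0 / 719 = 0.23 mm/year.

0.23 mm/year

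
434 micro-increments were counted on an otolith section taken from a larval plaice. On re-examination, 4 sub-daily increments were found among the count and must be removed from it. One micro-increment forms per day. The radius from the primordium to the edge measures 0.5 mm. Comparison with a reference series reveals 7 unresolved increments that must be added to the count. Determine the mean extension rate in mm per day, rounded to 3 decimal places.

True micro-increment count = 434 − 4 + 7 = 437.
Mean rate = 0.5 mm / 437 days ≈ 0.001 mm per day.

0.001 mm per day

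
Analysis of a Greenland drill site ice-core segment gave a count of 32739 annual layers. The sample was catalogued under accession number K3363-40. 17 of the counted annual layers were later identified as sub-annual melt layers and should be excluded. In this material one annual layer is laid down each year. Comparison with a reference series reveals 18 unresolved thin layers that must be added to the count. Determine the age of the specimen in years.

Adjusted count: 32739 − 17 + 18 = 32740 annual layers.
At one annual layer per year, that is 32740 years.

32740 years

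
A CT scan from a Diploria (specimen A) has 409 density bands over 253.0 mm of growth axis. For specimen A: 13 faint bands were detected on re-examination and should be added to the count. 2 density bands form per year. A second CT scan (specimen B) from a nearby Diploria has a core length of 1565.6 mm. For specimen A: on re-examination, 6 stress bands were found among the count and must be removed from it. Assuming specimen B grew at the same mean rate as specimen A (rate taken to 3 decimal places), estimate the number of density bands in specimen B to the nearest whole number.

Specimen A: true density band count = 409 − 6 + 13 = 416.
Specimen A: dividing by 2 density bands per year: 416 / 2 = 208 years.
A: Mean rate = 253.0 mm / 208 years ≈ 1.216 mm/year.
B spans 1565.6 / 1.216 = 1287.50 years; at 2 density bands per year that is 1287.50 × 2 ≈ 2575 density bands.

2575 density bands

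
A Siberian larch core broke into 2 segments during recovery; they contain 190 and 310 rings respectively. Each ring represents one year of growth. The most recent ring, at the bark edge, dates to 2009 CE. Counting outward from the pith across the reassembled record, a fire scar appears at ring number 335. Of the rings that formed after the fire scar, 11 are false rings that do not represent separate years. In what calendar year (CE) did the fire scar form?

1855 CE

Total rings = 190 + 310 = 500.
The fire scar sits at ring 335 from the pith, so 500 − 335 = 165 rings formed after it.
165 − 11 false = 154 true rings after the fire scar.
The ring at the bark edge is 2009 CE, so the fire scar dates to 2009 − 154 = 1855 CE.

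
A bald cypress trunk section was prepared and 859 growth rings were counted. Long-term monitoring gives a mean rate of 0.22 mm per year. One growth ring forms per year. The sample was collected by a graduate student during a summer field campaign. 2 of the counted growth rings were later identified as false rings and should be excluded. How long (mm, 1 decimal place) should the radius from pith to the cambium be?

Correcting the raw count gives 859 − 2 = 857 true growth rings.
857 years at 0.22 mm/year gives 0.22 × 857 = 188.5 mm.

188.5 mm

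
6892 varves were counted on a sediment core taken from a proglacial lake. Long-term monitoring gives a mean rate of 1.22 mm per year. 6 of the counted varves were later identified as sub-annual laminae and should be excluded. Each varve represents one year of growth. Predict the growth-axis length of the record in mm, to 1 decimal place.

8400.9 mm

After corrections the count is 6892 − 6 = 6886 varves.
Predicted length = 1.22 mm/year × 6886 years = 8400.9 mm.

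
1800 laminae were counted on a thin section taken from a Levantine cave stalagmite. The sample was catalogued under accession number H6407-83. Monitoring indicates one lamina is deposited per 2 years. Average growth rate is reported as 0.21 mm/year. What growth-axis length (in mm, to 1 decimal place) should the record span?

756.0 mm

At 2 years per lamina, 1800 × 2 = 3600 years.
3600 years at 0.21 mm/year gives 0.21 × 3600 = 756.0 mm.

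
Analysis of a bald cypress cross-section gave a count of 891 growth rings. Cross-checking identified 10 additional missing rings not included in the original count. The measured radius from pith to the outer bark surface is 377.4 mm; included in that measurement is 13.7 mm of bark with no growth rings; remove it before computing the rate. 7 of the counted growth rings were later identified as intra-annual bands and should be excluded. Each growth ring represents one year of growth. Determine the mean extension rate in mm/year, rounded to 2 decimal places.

True growth ring count = 891 − 7 + 10 = 894.
Net length = 377.4 − 13.7 = 363.7 mm.
363.7 mm over 894 years gives 363.7 / 894 ≈ 0.41 mm/year.

0.41 mm/year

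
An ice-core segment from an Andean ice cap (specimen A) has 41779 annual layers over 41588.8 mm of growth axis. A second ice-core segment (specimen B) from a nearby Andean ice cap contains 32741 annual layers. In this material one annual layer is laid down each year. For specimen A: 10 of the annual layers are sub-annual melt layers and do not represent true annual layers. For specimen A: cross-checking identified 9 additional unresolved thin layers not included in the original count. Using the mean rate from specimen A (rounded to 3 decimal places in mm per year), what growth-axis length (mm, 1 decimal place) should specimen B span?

32577.3 mm

Specimen A: true annual layer count = 41779 − 10 + 9 = 41778.
A: 41588.8 mm over 41778 years gives 41588.8 / 41778 ≈ 0.995 mm/year.
Length of B = 0.995 × 32741 = 32577.3 mm.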